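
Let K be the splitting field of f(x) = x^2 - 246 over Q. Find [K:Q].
[K:Q] = 2

The polynomial x^2 - 246 is irreducible over Q since 246 is not a perfect square. Its splitting field is Q(sqrt(246)), which has degree 2 over Q.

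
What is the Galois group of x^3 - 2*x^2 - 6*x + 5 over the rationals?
Gal(K/Q) = S_3 (symmetric group of order 6)

Compute the discriminant of x^3 + (-2)*x^2 + (-6)*x + (5): Δ = 1573. Since Δ is not a rational square, the Galois group is not contained in A_3; it must be the full S_3 (irreducibility of the cubic rules out anything smaller).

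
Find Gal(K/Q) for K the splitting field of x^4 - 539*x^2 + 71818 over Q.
Gal(K/Q) = V_4 (Klein four-group, Z/2Z × Z/2Z)

f factors as (x^2 - 241)(x^2 - 298), so the splitting field is K = Q(sqrt(241), sqrt(298)). The elements 241, 298, 71818 are all non-squares in Q, so sqrt(241) and sqrt(298) generate independent quadratic extensions. Thus [K:Q] = 4 and Gal(K/Q) is generated by the two order-2 automorphisms sqrt(241) ↦ -sqrt(241) and sqrt(298) ↦ -sqrt(298), giving V_4.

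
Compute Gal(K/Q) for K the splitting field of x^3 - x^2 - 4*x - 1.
Gal(K/Q) = A_3 (cyclic of order 3)

Compute the discriminant of x^3 + (-1)*x^2 + (-4)*x + (-1): Δ = 169. Since Δ is a perfect square (Δ = 13^2), the Galois group is contained in A_3. Irreducibility forces the group to be transitive on three roots, so Gal = A_3.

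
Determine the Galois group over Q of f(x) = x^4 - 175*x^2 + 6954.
Gal(K/Q) = V_4 (Klein four-group, Z/2Z × Z/2Z)

f factors as (x^2 - 61)(x^2 - 114), so the splitting field is K = Q(sqrt(61), sqrt(114)). The elements 61, 114, 6954 are all non-squares in Q, so sqrt(61) and sqrt(114) generate independent quadratic extensions. Thus [K:Q] = 4 and Gal(K/Q) is generated by the two order-2 automorphisms sqrt(61) ↦ -sqrt(61) and sqrt(114) ↦ -sqrt(114), giving V_4.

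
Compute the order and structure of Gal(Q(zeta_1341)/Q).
|Gal(Q(zeta_1341)/Q)| = phi(1341) = 888; group ≅ (Z/1341Z)^* ≅ Z/6Z × Z/148Z

The n-th cyclotomic polynomial Φ_1341(x) is the minimal polynomial of zeta_1341 over Q and has degree phi(1341) = 888. So Q(zeta_1341) is a degree-888 Galois extension with Galois group (Z/1341Z)^*. By CRT, (Z/1341Z)^* ≅ (Z/9Z)^* × (Z/149Z)^*. Each prime-power unit group is (Z/9Z)^* ≅ Z/6Z; (Z/149Z)^* ≅ Z/148Z. Hence Gal(Q(zeta_1341)/Q) ≅ Z/6Z × Z/148Z.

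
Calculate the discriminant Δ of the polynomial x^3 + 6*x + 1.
Δ = -891

For x^3 + a x^2 + b x + c the discriminant is Δ = 18 a b c - 4 a^3 c + a^2 b^2 - 4 b^3 - 27 c^2.
Plug a = 0, b = 6, c = 1:
  18*(0)*(6)*(1) - 4*(0)^3*(1) + (0)^2*(6)^2 - 4*(6)^3 - 27*(1)^2
  = 0 + (0) + 0 + (-864) + (-27)
  = -891.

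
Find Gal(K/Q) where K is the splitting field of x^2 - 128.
Gal(K/Q) = Z/2Z (cyclic of order 2)

x^2 - 128 is irreducible over Q since 128 is not a rational square. The splitting field Q(sqrt(128)) has degree 2 over Q, and its unique nontrivial automorphism is sqrt(128) ↦ -sqrt(128). Hence Gal(Q(sqrt(128))/Q) = Z/2Z.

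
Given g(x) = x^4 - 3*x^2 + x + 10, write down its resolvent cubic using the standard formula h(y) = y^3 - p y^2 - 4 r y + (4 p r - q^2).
h(y) = y^3 + 3*y^2 - 40*y - 121

Identify coefficients: p = -3, q = 1, r = 10.
Plug into h(y) = y^3 - p y^2 - 4 r y + (4 p r - q^2):
  h(y) = y^3 - (-3) y^2 - 4*(10) y + (4*(-3)*(10) - (1)^2)
       = y^3 + (3) y^2 + (-40) y + (-121).
Simplifying: h(y) = y^3 + 3*y^2 - 40*y - 121.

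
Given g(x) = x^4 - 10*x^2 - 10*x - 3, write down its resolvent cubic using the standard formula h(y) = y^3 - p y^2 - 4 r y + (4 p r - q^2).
h(y) = y^3 + 10*y^2 + 12*y + 20

Identify coefficients: p = -10, q = -10, r = -3.
Plug into h(y) = y^3 - p y^2 - 4 r y + (4 p r - q^2):
  h(y) = y^3 - (-10) y^2 - 4*(-3) y + (4*(-10)*(-3) - (-10)^2)
       = y^3 + (10) y^2 + (12) y + (20).
Simplifying: h(y) = y^3 + 10*y^2 + 12*y + 20.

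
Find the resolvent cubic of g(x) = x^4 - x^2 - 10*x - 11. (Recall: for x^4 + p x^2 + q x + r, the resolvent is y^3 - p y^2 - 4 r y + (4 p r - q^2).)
h(y) = y^3 + y^2 + 44*y - 56

Identify coefficients: p = -1, q = -10, r = -11.
Plug into h(y) = y^3 - p y^2 - 4 r y + (4 p r - q^2):
  h(y) = y^3 - (-1) y^2 - 4*(-11) y + (4*(-1)*(-11) - (-10)^2)
       = y^3 + (1) y^2 + (44) y + (-56).
Simplifying: h(y) = y^3 + y^2 + 44*y - 56.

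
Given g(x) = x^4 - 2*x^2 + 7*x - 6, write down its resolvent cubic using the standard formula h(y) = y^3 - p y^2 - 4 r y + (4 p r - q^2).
h(y) = y^3 + 2*y^2 + 24*y - 1

Identify coefficients: p = -2, q = 7, r = -6.
Plug into h(y) = y^3 - p y^2 - 4 r y + (4 p r - q^2):
  h(y) = y^3 - (-2) y^2 - 4*(-6) y + (4*(-2)*(-6) - (7)^2)
       = y^3 + (2) y^2 + (24) y + (-1).
Simplifying: h(y) = y^3 + 2*y^2 + 24*y - 1.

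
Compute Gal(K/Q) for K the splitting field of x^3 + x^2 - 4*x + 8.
Gal(K/Q) = S_3 (symmetric group of order 6)

Compute the discriminant of x^3 + (1)*x^2 + (-4)*x + (8): Δ = -2064. Since Δ is not a rational square, the Galois group is not contained in A_3; it must be the full S_3 (irreducibility of the cubic rules out anything smaller).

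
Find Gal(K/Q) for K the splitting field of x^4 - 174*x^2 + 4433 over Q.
Gal(K/Q) = V_4 (Klein four-group, Z/2Z × Z/2Z)

f factors as (x^2 - 143)(x^2 - 31), so the splitting field is K = Q(sqrt(143), sqrt(31)). The elements 143, 31, 4433 are all non-squares in Q, so sqrt(143) and sqrt(31) generate independent quadratic extensions. Thus [K:Q] = 4 and Gal(K/Q) is generated by the two order-2 automorphisms sqrt(143) ↦ -sqrt(143) and sqrt(31) ↦ -sqrt(31), giving V_4.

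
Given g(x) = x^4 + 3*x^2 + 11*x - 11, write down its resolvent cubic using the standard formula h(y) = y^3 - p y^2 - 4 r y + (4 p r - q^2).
h(y) = y^3 - 3*y^2 + 44*y - 253

Identify coefficients: p = 3, q = 11, r = -11.
Plug into h(y) = y^3 - p y^2 - 4 r y + (4 p r - q^2):
  h(y) = y^3 - (3) y^2 - 4*(-11) y + (4*(3)*(-11) - (11)^2)
       = y^3 + (-3) y^2 + (44) y + (-253).
Simplifying: h(y) = y^3 - 3*y^2 + 44*y - 253.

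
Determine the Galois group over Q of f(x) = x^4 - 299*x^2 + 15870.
Gal(K/Q) = V_4 (Klein four-group, Z/2Z × Z/2Z)

f factors as (x^2 - 69)(x^2 - 230), so the splitting field is K = Q(sqrt(69), sqrt(230)). The elements 69, 230, 15870 are all non-squares in Q, so sqrt(69) and sqrt(230) generate independent quadratic extensions. Thus [K:Q] = 4 and Gal(K/Q) is generated by the two order-2 automorphisms sqrt(69) ↦ -sqrt(69) and sqrt(230) ↦ -sqrt(230), giving V_4.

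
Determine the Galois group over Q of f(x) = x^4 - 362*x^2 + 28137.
Gal(K/Q) = V_4 (Klein four-group, Z/2Z × Z/2Z)

f factors as (x^2 - 113)(x^2 - 249), so the splitting field is K = Q(sqrt(113), sqrt(249)). The elements 113, 249, 28137 are all non-squares in Q, so sqrt(113) and sqrt(249) generate independent quadratic extensions. Thus [K:Q] = 4 and Gal(K/Q) is generated by the two order-2 automorphisms sqrt(113) ↦ -sqrt(113) and sqrt(249) ↦ -sqrt(249), giving V_4.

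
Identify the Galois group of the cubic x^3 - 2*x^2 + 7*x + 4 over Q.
Gal(K/Q) = S_3 (symmetric group of order 6)

Compute the discriminant of x^3 + (-2)*x^2 + (7)*x + (4): Δ = -2488. Since Δ is not a rational square, the Galois group is not contained in A_3; it must be the full S_3 (irreducibility of the cubic rules out anything smaller).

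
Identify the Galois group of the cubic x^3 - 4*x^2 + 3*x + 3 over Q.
Gal(K/Q) = S_3 (symmetric group of order 6)

Compute the discriminant of x^3 + (-4)*x^2 + (3)*x + (3): Δ = -87. Since Δ is not a rational square, the Galois group is not contained in A_3; it must be the full S_3 (irreducibility of the cubic rules out anything smaller).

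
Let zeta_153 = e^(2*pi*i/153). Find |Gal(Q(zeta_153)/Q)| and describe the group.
|Gal(Q(zeta_153)/Q)| = phi(153) = 96; group ≅ (Z/153Z)^* ≅ Z/6Z × Z/16Z

The n-th cyclotomic polynomial Φ_153(x) is the minimal polynomial of zeta_153 over Q and has degree phi(153) = 96. So Q(zeta_153) is a degree-96 Galois extension with Galois group (Z/153Z)^*. By CRT, (Z/153Z)^* ≅ (Z/9Z)^* × (Z/17Z)^*. Each prime-power unit group is (Z/9Z)^* ≅ Z/6Z; (Z/17Z)^* ≅ Z/16Z. Hence Gal(Q(zeta_153)/Q) ≅ Z/6Z × Z/16Z.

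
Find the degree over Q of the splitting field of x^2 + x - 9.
[K:Q] = 2

The discriminant of x^2 + (1)*x + (-9) is b^2 - 4c = 1 - (-36) = 37. Since 37 is not a perfect square in Q, the polynomial is irreducible over Q. Its two roots generate a degree-2 extension, so [K:Q] = 2.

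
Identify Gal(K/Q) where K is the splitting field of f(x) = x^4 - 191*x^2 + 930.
Gal(K/Q) = V_4 (Klein four-group, Z/2Z × Z/2Z)

f factors as (x^2 - 186)(x^2 - 5), so the splitting field is K = Q(sqrt(186), sqrt(5)). The elements 186, 5, 930 are all non-squares in Q, so sqrt(186) and sqrt(5) generate independent quadratic extensions. Thus [K:Q] = 4 and Gal(K/Q) is generated by the two order-2 automorphisms sqrt(186) ↦ -sqrt(186) and sqrt(5) ↦ -sqrt(5), giving V_4.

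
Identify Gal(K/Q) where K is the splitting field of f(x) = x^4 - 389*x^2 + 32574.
Gal(K/Q) = V_4 (Klein four-group, Z/2Z × Z/2Z)

f factors as (x^2 - 267)(x^2 - 122), so the splitting field is K = Q(sqrt(267), sqrt(122)). The elements 267, 122, 32574 are all non-squares in Q, so sqrt(267) and sqrt(122) generate independent quadratic extensions. Thus [K:Q] = 4 and Gal(K/Q) is generated by the two order-2 automorphisms sqrt(267) ↦ -sqrt(267) and sqrt(122) ↦ -sqrt(122), giving V_4.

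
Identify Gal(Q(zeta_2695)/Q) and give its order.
|Gal(Q(zeta_2695)/Q)| = phi(2695) = 1680; group ≅ (Z/2695Z)^* ≅ Z/4Z × Z/10Z × Z/42Z

The n-th cyclotomic polynomial Φ_2695(x) is the minimal polynomial of zeta_2695 over Q and has degree phi(2695) = 1680. So Q(zeta_2695) is a degree-1680 Galois extension with Galois group (Z/2695Z)^*. By CRT, (Z/2695Z)^* ≅ (Z/5Z)^* × (Z/49Z)^* × (Z/11Z)^*. Each prime-power unit group is (Z/5Z)^* ≅ Z/4Z; (Z/49Z)^* ≅ Z/42Z; (Z/11Z)^* ≅ Z/10Z. Hence Gal(Q(zeta_2695)/Q) ≅ Z/4Z × Z/10Z × Z/42Z.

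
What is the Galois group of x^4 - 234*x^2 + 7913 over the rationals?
Gal(K/Q) = V_4 (Klein four-group, Z/2Z × Z/2Z)

f factors as (x^2 - 193)(x^2 - 41), so the splitting field is K = Q(sqrt(193), sqrt(41)). The elements 193, 41, 7913 are all non-squares in Q, so sqrt(193) and sqrt(41) generate independent quadratic extensions. Thus [K:Q] = 4 and Gal(K/Q) is generated by the two order-2 automorphisms sqrt(193) ↦ -sqrt(193) and sqrt(41) ↦ -sqrt(41), giving V_4.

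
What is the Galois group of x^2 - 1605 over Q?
Gal(K/Q) = Z/2Z (cyclic of order 2)

x^2 - 1605 is irreducible over Q since 1605 is not a rational square. The splitting field Q(sqrt(1605)) has degree 2 over Q, and its unique nontrivial automorphism is sqrt(1605) ↦ -sqrt(1605). Hence Gal(Q(sqrt(1605))/Q) = Z/2Z.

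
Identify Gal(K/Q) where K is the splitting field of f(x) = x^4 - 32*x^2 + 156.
Gal(K/Q) = V_4 (Klein four-group, Z/2Z × Z/2Z)

f factors as (x^2 - 6)(x^2 - 26), so the splitting field is K = Q(sqrt(6), sqrt(26)). The elements 6, 26, 156 are all non-squares in Q, so sqrt(6) and sqrt(26) generate independent quadratic extensions. Thus [K:Q] = 4 and Gal(K/Q) is generated by the two order-2 automorphisms sqrt(6) ↦ -sqrt(6) and sqrt(26) ↦ -sqrt(26), giving V_4.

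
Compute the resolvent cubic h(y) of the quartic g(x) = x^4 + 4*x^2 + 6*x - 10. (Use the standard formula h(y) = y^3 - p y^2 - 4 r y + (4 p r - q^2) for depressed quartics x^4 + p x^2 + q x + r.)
h(y) = y^3 - 4*y^2 + 40*y - 196

Identify coefficients: p = 4, q = 6, r = -10.
Plug into h(y) = y^3 - p y^2 - 4 r y + (4 p r - q^2):
  h(y) = y^3 - (4) y^2 - 4*(-10) y + (4*(4)*(-10) - (6)^2)
       = y^3 + (-4) y^2 + (40) y + (-196).
Simplifying: h(y) = y^3 - 4*y^2 + 40*y - 196.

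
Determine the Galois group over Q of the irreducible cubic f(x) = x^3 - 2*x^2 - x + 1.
Gal(K/Q) = A_3 (cyclic of order 3)

Compute the discriminant of x^3 + (-2)*x^2 + (-1)*x + (1): Δ = 49. Since Δ is a perfect square (Δ = 7^2), the Galois group is contained in A_3. Irreducibility forces the group to be transitive on three roots, so Gal = A_3.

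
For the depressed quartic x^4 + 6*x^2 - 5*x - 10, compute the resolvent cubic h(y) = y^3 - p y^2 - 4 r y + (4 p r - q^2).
h(y) = y^3 - 6*y^2 + 40*y - 265

Identify coefficients: p = 6, q = -5, r = -10.
Plug into h(y) = y^3 - p y^2 - 4 r y + (4 p r - q^2):
  h(y) = y^3 - (6) y^2 - 4*(-10) y + (4*(6)*(-10) - (-5)^2)
       = y^3 + (-6) y^2 + (40) y + (-265).
Simplifying: h(y) = y^3 - 6*y^2 + 40*y - 265.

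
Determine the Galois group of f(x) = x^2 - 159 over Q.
Gal(K/Q) = Z/2Z (cyclic of order 2)

x^2 - 159 is irreducible over Q since 159 is not a rational square. The splitting field Q(sqrt(159)) has degree 2 over Q, and its unique nontrivial automorphism is sqrt(159) ↦ -sqrt(159). Hence Gal(Q(sqrt(159))/Q) = Z/2Z.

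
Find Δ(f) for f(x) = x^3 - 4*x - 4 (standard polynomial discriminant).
Δ = -176

For a depressed cubic x^3 + p x + q the discriminant is Δ = -4 p^3 - 27 q^2 = -4*(-4)^3 - 27*(-4)^2 = 256 - 432 = -176.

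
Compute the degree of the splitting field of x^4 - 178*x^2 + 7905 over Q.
[K:Q] = 4

f factors as (x^2 - 85)(x^2 - 93); the splitting field is K = Q(sqrt(85), sqrt(93)). Since 85, 93, and 7905 are all non-squares in Q, the three subfields Q(sqrt(85)), Q(sqrt(93)), Q(sqrt(7905)) are distinct degree-2 extensions, so [K:Q] = 4 (Klein four Galois group).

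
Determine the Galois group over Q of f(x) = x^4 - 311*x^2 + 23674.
Gal(K/Q) = V_4 (Klein four-group, Z/2Z × Z/2Z)

f factors as (x^2 - 178)(x^2 - 133), so the splitting field is K = Q(sqrt(178), sqrt(133)). The elements 178, 133, 23674 are all non-squares in Q, so sqrt(178) and sqrt(133) generate independent quadratic extensions. Thus [K:Q] = 4 and Gal(K/Q) is generated by the two order-2 automorphisms sqrt(178) ↦ -sqrt(178) and sqrt(133) ↦ -sqrt(133), giving V_4.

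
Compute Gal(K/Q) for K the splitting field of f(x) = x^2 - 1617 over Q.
Gal(K/Q) = Z/2Z (cyclic of order 2)

x^2 - 1617 is irreducible over Q since 1617 is not a rational square. The splitting field Q(sqrt(1617)) has degree 2 over Q, and its unique nontrivial automorphism is sqrt(1617) ↦ -sqrt(1617). Hence Gal(Q(sqrt(1617))/Q) = Z/2Z.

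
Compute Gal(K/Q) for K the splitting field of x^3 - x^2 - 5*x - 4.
Gal(K/Q) = S_3 (symmetric group of order 6)

Compute the discriminant of x^3 + (-1)*x^2 + (-5)*x + (-4): Δ = -283. Since Δ is not a rational square, the Galois group is not contained in A_3; it must be the full S_3 (irreducibility of the cubic rules out anything smaller).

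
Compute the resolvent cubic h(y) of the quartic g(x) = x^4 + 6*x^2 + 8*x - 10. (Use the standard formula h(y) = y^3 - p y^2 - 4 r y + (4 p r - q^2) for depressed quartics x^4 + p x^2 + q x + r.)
h(y) = y^3 - 6*y^2 + 40*y - 304

Identify coefficients: p = 6, q = 8, r = -10.
Plug into h(y) = y^3 - p y^2 - 4 r y + (4 p r - q^2):
  h(y) = y^3 - (6) y^2 - 4*(-10) y + (4*(6)*(-10) - (8)^2)
       = y^3 + (-6) y^2 + (40) y + (-304).
Simplifying: h(y) = y^3 - 6*y^2 + 40*y - 304.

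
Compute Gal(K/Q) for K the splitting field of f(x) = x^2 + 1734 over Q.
Gal(K/Q) = Z/2Z (cyclic of order 2)

x^2 + 1734 is irreducible over Q since -1734 is not a rational square. The splitting field Q(sqrt(-1734)) has degree 2 over Q, and its unique nontrivial automorphism is sqrt(-1734) ↦ -sqrt(-1734). Hence Gal(Q(sqrt(-1734))/Q) = Z/2Z.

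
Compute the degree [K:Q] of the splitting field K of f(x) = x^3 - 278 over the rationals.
[K:Q] = 6

x^3 - 278 has one real root r = 278^(1/3) and two complex roots r*zeta_3, r*zeta_3^2 where zeta_3 = e^(2*pi*i/3). The splitting field is Q(r, zeta_3). [Q(r):Q] = 3 and [Q(zeta_3):Q] = 2 with gcd = 1, so [Q(r, zeta_3):Q] = 3 * 2 = 6.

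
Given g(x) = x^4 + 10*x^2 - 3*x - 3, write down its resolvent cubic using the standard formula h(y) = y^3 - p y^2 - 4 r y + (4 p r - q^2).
h(y) = y^3 - 10*y^2 + 12*y - 129

Identify coefficients: p = 10, q = -3, r = -3.
Plug into h(y) = y^3 - p y^2 - 4 r y + (4 p r - q^2):
  h(y) = y^3 - (10) y^2 - 4*(-3) y + (4*(10)*(-3) - (-3)^2)
       = y^3 + (-10) y^2 + (12) y + (-129).
Simplifying: h(y) = y^3 - 10*y^2 + 12*y - 129.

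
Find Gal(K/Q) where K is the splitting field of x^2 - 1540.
Gal(K/Q) = Z/2Z (cyclic of order 2)

x^2 - 1540 is irreducible over Q since 1540 is not a rational square. The splitting field Q(sqrt(1540)) has degree 2 over Q, and its unique nontrivial automorphism is sqrt(1540) ↦ -sqrt(1540). Hence Gal(Q(sqrt(1540))/Q) = Z/2Z.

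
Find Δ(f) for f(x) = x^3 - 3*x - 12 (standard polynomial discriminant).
Δ = -3780

For a depressed cubic x^3 + p x + q the discriminant is Δ = -4 p^3 - 27 q^2 = -4*(-3)^3 - 27*(-12)^2 = 108 - 3888 = -3780.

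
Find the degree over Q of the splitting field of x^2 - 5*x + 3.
[K:Q] = 2

The discriminant of x^2 + (-5)*x + (3) is b^2 - 4c = 25 - (12) = 13. Since 13 is not a perfect square in Q, the polynomial is irreducible over Q. Its two roots generate a degree-2 extension, so [K:Q] = 2.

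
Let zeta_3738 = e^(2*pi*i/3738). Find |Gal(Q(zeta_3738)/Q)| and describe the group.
|Gal(Q(zeta_3738)/Q)| = phi(3738) = 1056; group ≅ (Z/3738Z)^* ≅ Z/2Z × Z/6Z × Z/88Z

The n-th cyclotomic polynomial Φ_3738(x) is the minimal polynomial of zeta_3738 over Q and has degree phi(3738) = 1056. So Q(zeta_3738) is a degree-1056 Galois extension with Galois group (Z/3738Z)^*. By CRT, (Z/3738Z)^* ≅ (Z/2Z)^* × (Z/3Z)^* × (Z/7Z)^* × (Z/89Z)^*. Each prime-power unit group is (Z/2Z)^* ≅ trivial group (order 1); (Z/3Z)^* ≅ Z/2Z; (Z/7Z)^* ≅ Z/6Z; (Z/89Z)^* ≅ Z/88Z. Hence Gal(Q(zeta_3738)/Q) ≅ Z/2Z × Z/6Z × Z/88Z.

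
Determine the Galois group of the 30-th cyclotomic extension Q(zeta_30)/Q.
|Gal(Q(zeta_30)/Q)| = phi(30) = 8; group ≅ (Z/30Z)^* ≅ Z/2Z × Z/4Z

The n-th cyclotomic polynomial Φ_30(x) is the minimal polynomial of zeta_30 over Q and has degree phi(30) = 8. So Q(zeta_30) is a degree-8 Galois extension with Galois group (Z/30Z)^*. By CRT, (Z/30Z)^* ≅ (Z/2Z)^* × (Z/3Z)^* × (Z/5Z)^*. Each prime-power unit group is (Z/2Z)^* ≅ trivial group (order 1); (Z/3Z)^* ≅ Z/2Z; (Z/5Z)^* ≅ Z/4Z. Hence Gal(Q(zeta_30)/Q) ≅ Z/2Z × Z/4Z.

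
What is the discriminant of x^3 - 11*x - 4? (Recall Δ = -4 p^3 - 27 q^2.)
Δ = 4892

For a depressed cubic x^3 + p x + q the discriminant is Δ = -4 p^3 - 27 q^2 = -4*(-11)^3 - 27*(-4)^2 = 5324 - 432 = 4892.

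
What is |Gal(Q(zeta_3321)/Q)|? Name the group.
|Gal(Q(zeta_3321)/Q)| = phi(3321) = 2160; group ≅ (Z/3321Z)^* ≅ Z/40Z × Z/54Z

The n-th cyclotomic polynomial Φ_3321(x) is the minimal polynomial of zeta_3321 over Q and has degree phi(3321) = 2160. So Q(zeta_3321) is a degree-2160 Galois extension with Galois group (Z/3321Z)^*. By CRT, (Z/3321Z)^* ≅ (Z/81Z)^* × (Z/41Z)^*. Each prime-power unit group is (Z/81Z)^* ≅ Z/54Z; (Z/41Z)^* ≅ Z/40Z. Hence Gal(Q(zeta_3321)/Q) ≅ Z/40Z × Z/54Z.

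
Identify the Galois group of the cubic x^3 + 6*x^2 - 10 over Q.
Gal(K/Q) = S_3 (symmetric group of order 6)

Compute the discriminant of x^3 + (6)*x^2 + (0)*x + (-10): Δ = 5940. Since Δ is not a rational square, the Galois group is not contained in A_3; it must be the full S_3 (irreducibility of the cubic rules out anything smaller).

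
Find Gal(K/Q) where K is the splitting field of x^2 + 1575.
Gal(K/Q) = Z/2Z (cyclic of order 2)

x^2 + 1575 is irreducible over Q since -1575 is not a rational square. The splitting field Q(sqrt(-1575)) has degree 2 over Q, and its unique nontrivial automorphism is sqrt(-1575) ↦ -sqrt(-1575). Hence Gal(Q(sqrt(-1575))/Q) = Z/2Z.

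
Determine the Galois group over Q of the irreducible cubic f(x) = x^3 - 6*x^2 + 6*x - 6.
Gal(K/Q) = S_3 (symmetric group of order 6)

Compute the discriminant of x^3 + (-6)*x^2 + (6)*x + (-6): Δ = -1836. Since Δ is not a rational square, the Galois group is not contained in A_3; it must be the full S_3 (irreducibility of the cubic rules out anything smaller).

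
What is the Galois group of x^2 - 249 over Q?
Gal(K/Q) = Z/2Z (cyclic of order 2)

x^2 - 249 is irreducible over Q since 249 is not a rational square. The splitting field Q(sqrt(249)) has degree 2 over Q, and its unique nontrivial automorphism is sqrt(249) ↦ -sqrt(249). Hence Gal(Q(sqrt(249))/Q) = Z/2Z.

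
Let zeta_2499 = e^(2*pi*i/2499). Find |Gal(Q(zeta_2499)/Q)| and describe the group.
|Gal(Q(zeta_2499)/Q)| = phi(2499) = 1344; group ≅ (Z/2499Z)^* ≅ Z/2Z × Z/16Z × Z/42Z

The n-th cyclotomic polynomial Φ_2499(x) is the minimal polynomial of zeta_2499 over Q and has degree phi(2499) = 1344. So Q(zeta_2499) is a degree-1344 Galois extension with Galois group (Z/2499Z)^*. By CRT, (Z/2499Z)^* ≅ (Z/3Z)^* × (Z/49Z)^* × (Z/17Z)^*. Each prime-power unit group is (Z/3Z)^* ≅ Z/2Z; (Z/49Z)^* ≅ Z/42Z; (Z/17Z)^* ≅ Z/16Z. Hence Gal(Q(zeta_2499)/Q) ≅ Z/2Z × Z/16Z × Z/42Z.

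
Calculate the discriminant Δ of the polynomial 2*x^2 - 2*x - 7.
Δ = 60

For a quadratic a x^2 + b x + c the discriminant is Δ = b^2 - 4ac = (-2)^2 - 4*(2)*(-7) = 4 - (-56) = 60.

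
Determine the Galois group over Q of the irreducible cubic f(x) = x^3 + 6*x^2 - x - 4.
Gal(K/Q) = S_3 (symmetric group of order 6)

Compute the discriminant of x^3 + (6)*x^2 + (-1)*x + (-4): Δ = 3496. Since Δ is not a rational square, the Galois group is not contained in A_3; it must be the full S_3 (irreducibility of the cubic rules out anything smaller).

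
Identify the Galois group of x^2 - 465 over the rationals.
Gal(K/Q) = Z/2Z (cyclic of order 2)

x^2 - 465 is irreducible over Q since 465 is not a rational square. The splitting field Q(sqrt(465)) has degree 2 over Q, and its unique nontrivial automorphism is sqrt(465) ↦ -sqrt(465). Hence Gal(Q(sqrt(465))/Q) = Z/2Z.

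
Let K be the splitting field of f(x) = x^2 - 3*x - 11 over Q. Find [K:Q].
[K:Q] = 2

The discriminant of x^2 + (-3)*x + (-11) is b^2 - 4c = 9 - (-44) = 53. Since 53 is not a perfect square in Q, the polynomial is irreducible over Q. Its two roots generate a degree-2 extension, so [K:Q] = 2.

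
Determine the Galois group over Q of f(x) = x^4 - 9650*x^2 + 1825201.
Gal(K/Q) = Z/2Z (cyclic of order 2)

f factors as (x^2 - 193)(x^2 - 9457), so the splitting field is K = Q(sqrt(193), sqrt(9457)). The squarefree part of 193 is 193 and the squarefree part of 9457 is also 193, so sqrt(193) and sqrt(9457) are both rational multiples of sqrt(193). Hence Q(sqrt(193)) = Q(sqrt(9457)) = Q(sqrt(193)), and the splitting field collapses to a single degree-2 extension with Galois group Z/2Z.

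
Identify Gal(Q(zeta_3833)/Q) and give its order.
|Gal(Q(zeta_3833)/Q)| = phi(3833) = 3832; group ≅ (Z/3833Z)^* ≅ Z/3832Z

The n-th cyclotomic polynomial Φ_3833(x) is the minimal polynomial of zeta_3833 over Q and has degree phi(3833) = 3832. So Q(zeta_3833) is a degree-3832 Galois extension with Galois group (Z/3833Z)^*. (Z/3833Z)^* is cyclic since 3833 is an odd prime power (or 4). Hence Gal(Q(zeta_3833)/Q) ≅ Z/3832Z.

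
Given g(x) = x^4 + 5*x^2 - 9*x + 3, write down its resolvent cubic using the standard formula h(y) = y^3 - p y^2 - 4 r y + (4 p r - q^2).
h(y) = y^3 - 5*y^2 - 12*y - 21

Identify coefficients: p = 5, q = -9, r = 3.
Plug into h(y) = y^3 - p y^2 - 4 r y + (4 p r - q^2):
  h(y) = y^3 - (5) y^2 - 4*(3) y + (4*(5)*(3) - (-9)^2)
       = y^3 + (-5) y^2 + (-12) y + (-21).
Simplifying: h(y) = y^3 - 5*y^2 - 12*y - 21.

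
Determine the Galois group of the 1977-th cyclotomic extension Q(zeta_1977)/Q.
|Gal(Q(zeta_1977)/Q)| = phi(1977) = 1316; group ≅ (Z/1977Z)^* ≅ Z/2Z × Z/658Z

The n-th cyclotomic polynomial Φ_1977(x) is the minimal polynomial of zeta_1977 over Q and has degree phi(1977) = 1316. So Q(zeta_1977) is a degree-1316 Galois extension with Galois group (Z/1977Z)^*. By CRT, (Z/1977Z)^* ≅ (Z/3Z)^* × (Z/659Z)^*. Each prime-power unit group is (Z/3Z)^* ≅ Z/2Z; (Z/659Z)^* ≅ Z/658Z. Hence Gal(Q(zeta_1977)/Q) ≅ Z/2Z × Z/658Z.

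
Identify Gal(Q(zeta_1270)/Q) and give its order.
|Gal(Q(zeta_1270)/Q)| = phi(1270) = 504; group ≅ (Z/1270Z)^* ≅ Z/4Z × Z/126Z

The n-th cyclotomic polynomial Φ_1270(x) is the minimal polynomial of zeta_1270 over Q and has degree phi(1270) = 504. So Q(zeta_1270) is a degree-504 Galois extension with Galois group (Z/1270Z)^*. By CRT, (Z/1270Z)^* ≅ (Z/2Z)^* × (Z/5Z)^* × (Z/127Z)^*. Each prime-power unit group is (Z/2Z)^* ≅ trivial group (order 1); (Z/5Z)^* ≅ Z/4Z; (Z/127Z)^* ≅ Z/126Z. Hence Gal(Q(zeta_1270)/Q) ≅ Z/4Z × Z/126Z.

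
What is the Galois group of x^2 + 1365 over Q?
Gal(K/Q) = Z/2Z (cyclic of order 2)

x^2 + 1365 is irreducible over Q since -1365 is not a rational square. The splitting field Q(sqrt(-1365)) has degree 2 over Q, and its unique nontrivial automorphism is sqrt(-1365) ↦ -sqrt(-1365). Hence Gal(Q(sqrt(-1365))/Q) = Z/2Z.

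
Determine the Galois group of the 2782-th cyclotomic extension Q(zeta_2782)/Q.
|Gal(Q(zeta_2782)/Q)| = phi(2782) = 1272; group ≅ (Z/2782Z)^* ≅ Z/12Z × Z/106Z

The n-th cyclotomic polynomial Φ_2782(x) is the minimal polynomial of zeta_2782 over Q and has degree phi(2782) = 1272. So Q(zeta_2782) is a degree-1272 Galois extension with Galois group (Z/2782Z)^*. By CRT, (Z/2782Z)^* ≅ (Z/2Z)^* × (Z/13Z)^* × (Z/107Z)^*. Each prime-power unit group is (Z/2Z)^* ≅ trivial group (order 1); (Z/13Z)^* ≅ Z/12Z; (Z/107Z)^* ≅ Z/106Z. Hence Gal(Q(zeta_2782)/Q) ≅ Z/12Z × Z/106Z.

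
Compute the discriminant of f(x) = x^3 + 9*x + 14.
Δ = -8208

For a depressed cubic x^3 + p x + q the discriminant is Δ = -4 p^3 - 27 q^2 = -4*(9)^3 - 27*(14)^2 = -2916 - 5292 = -8208.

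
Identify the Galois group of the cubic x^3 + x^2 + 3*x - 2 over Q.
Gal(K/Q) = S_3 (symmetric group of order 6)

Compute the discriminant of x^3 + (1)*x^2 + (3)*x + (-2): Δ = -307. Since Δ is not a rational square, the Galois group is not contained in A_3; it must be the full S_3 (irreducibility of the cubic rules out anything smaller).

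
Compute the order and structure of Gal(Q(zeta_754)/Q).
|Gal(Q(zeta_754)/Q)| = phi(754) = 336; group ≅ (Z/754Z)^* ≅ Z/12Z × Z/28Z

The n-th cyclotomic polynomial Φ_754(x) is the minimal polynomial of zeta_754 over Q and has degree phi(754) = 336. So Q(zeta_754) is a degree-336 Galois extension with Galois group (Z/754Z)^*. By CRT, (Z/754Z)^* ≅ (Z/2Z)^* × (Z/13Z)^* × (Z/29Z)^*. Each prime-power unit group is (Z/2Z)^* ≅ trivial group (order 1); (Z/13Z)^* ≅ Z/12Z; (Z/29Z)^* ≅ Z/28Z. Hence Gal(Q(zeta_754)/Q) ≅ Z/12Z × Z/28Z.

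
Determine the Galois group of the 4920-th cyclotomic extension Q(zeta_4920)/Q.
|Gal(Q(zeta_4920)/Q)| = phi(4920) = 1280; group ≅ (Z/4920Z)^* ≅ Z/2Z × Z/2Z × Z/2Z × Z/4Z × Z/40Z

The n-th cyclotomic polynomial Φ_4920(x) is the minimal polynomial of zeta_4920 over Q and has degree phi(4920) = 1280. So Q(zeta_4920) is a degree-1280 Galois extension with Galois group (Z/4920Z)^*. By CRT, (Z/4920Z)^* ≅ (Z/8Z)^* × (Z/3Z)^* × (Z/5Z)^* × (Z/41Z)^*. Each prime-power unit group is (Z/8Z)^* ≅ Z/2Z × Z/2Z; (Z/3Z)^* ≅ Z/2Z; (Z/5Z)^* ≅ Z/4Z; (Z/41Z)^* ≅ Z/40Z. Hence Gal(Q(zeta_4920)/Q) ≅ Z/2Z × Z/2Z × Z/2Z × Z/4Z × Z/40Z.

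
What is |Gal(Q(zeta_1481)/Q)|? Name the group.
|Gal(Q(zeta_1481)/Q)| = phi(1481) = 1480; group ≅ (Z/1481Z)^* ≅ Z/1480Z

The n-th cyclotomic polynomial Φ_1481(x) is the minimal polynomial of zeta_1481 over Q and has degree phi(1481) = 1480. So Q(zeta_1481) is a degree-1480 Galois extension with Galois group (Z/1481Z)^*. (Z/1481Z)^* is cyclic since 1481 is an odd prime power (or 4). Hence Gal(Q(zeta_1481)/Q) ≅ Z/1480Z.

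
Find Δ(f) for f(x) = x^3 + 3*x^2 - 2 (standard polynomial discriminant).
Δ = 108

For x^3 + a x^2 + b x + c the discriminant is Δ = 18 a b c - 4 a^3 c + a^2 b^2 - 4 b^3 - 27 c^2.
Plug a = 3, b = 0, c = -2:
  18*(3)*(0)*(-2) - 4*(3)^3*(-2) + (3)^2*(0)^2 - 4*(0)^3 - 27*(-2)^2
  = 0 + (216) + 0 + (0) + (-108)
  = 108.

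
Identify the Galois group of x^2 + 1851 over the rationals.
Gal(K/Q) = Z/2Z (cyclic of order 2)

x^2 + 1851 is irreducible over Q since -1851 is not a rational square. The splitting field Q(sqrt(-1851)) has degree 2 over Q, and its unique nontrivial automorphism is sqrt(-1851) ↦ -sqrt(-1851). Hence Gal(Q(sqrt(-1851))/Q) = Z/2Z.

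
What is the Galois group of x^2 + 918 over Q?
Gal(K/Q) = Z/2Z (cyclic of order 2)

x^2 + 918 is irreducible over Q since -918 is not a rational square. The splitting field Q(sqrt(-918)) has degree 2 over Q, and its unique nontrivial automorphism is sqrt(-918) ↦ -sqrt(-918). Hence Gal(Q(sqrt(-918))/Q) = Z/2Z.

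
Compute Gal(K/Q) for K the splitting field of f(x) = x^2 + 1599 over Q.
Gal(K/Q) = Z/2Z (cyclic of order 2)

x^2 + 1599 is irreducible over Q since -1599 is not a rational square. The splitting field Q(sqrt(-1599)) has degree 2 over Q, and its unique nontrivial automorphism is sqrt(-1599) ↦ -sqrt(-1599). Hence Gal(Q(sqrt(-1599))/Q) = Z/2Z.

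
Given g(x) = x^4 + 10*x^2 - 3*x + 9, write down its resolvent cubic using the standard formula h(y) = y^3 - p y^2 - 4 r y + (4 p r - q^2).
h(y) = y^3 - 10*y^2 - 36*y + 351

Identify coefficients: p = 10, q = -3, r = 9.
Plug into h(y) = y^3 - p y^2 - 4 r y + (4 p r - q^2):
  h(y) = y^3 - (10) y^2 - 4*(9) y + (4*(10)*(9) - (-3)^2)
       = y^3 + (-10) y^2 + (-36) y + (351).
Simplifying: h(y) = y^3 - 10*y^2 - 36*y + 351.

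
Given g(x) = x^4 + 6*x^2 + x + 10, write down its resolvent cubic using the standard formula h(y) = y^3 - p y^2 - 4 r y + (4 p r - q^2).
h(y) = y^3 - 6*y^2 - 40*y + 239

Identify coefficients: p = 6, q = 1, r = 10.
Plug into h(y) = y^3 - p y^2 - 4 r y + (4 p r - q^2):
  h(y) = y^3 - (6) y^2 - 4*(10) y + (4*(6)*(10) - (1)^2)
       = y^3 + (-6) y^2 + (-40) y + (239).
Simplifying: h(y) = y^3 - 6*y^2 - 40*y + 239.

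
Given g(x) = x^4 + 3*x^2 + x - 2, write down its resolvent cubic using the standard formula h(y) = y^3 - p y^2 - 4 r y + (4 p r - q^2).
h(y) = y^3 - 3*y^2 + 8*y - 25

Identify coefficients: p = 3, q = 1, r = -2.
Plug into h(y) = y^3 - p y^2 - 4 r y + (4 p r - q^2):
  h(y) = y^3 - (3) y^2 - 4*(-2) y + (4*(3)*(-2) - (1)^2)
       = y^3 + (-3) y^2 + (8) y + (-25).
Simplifying: h(y) = y^3 - 3*y^2 + 8*y - 25.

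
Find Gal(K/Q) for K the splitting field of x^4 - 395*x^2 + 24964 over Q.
Gal(K/Q) = Z/2Z (cyclic of order 2)

f factors as (x^2 - 79)(x^2 - 316), so the splitting field is K = Q(sqrt(79), sqrt(316)). The squarefree part of 79 is 79 and the squarefree part of 316 is also 79, so sqrt(79) and sqrt(316) are both rational multiples of sqrt(79). Hence Q(sqrt(79)) = Q(sqrt(316)) = Q(sqrt(79)), and the splitting field collapses to a single degree-2 extension with Galois group Z/2Z.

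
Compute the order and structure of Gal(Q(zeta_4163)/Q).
|Gal(Q(zeta_4163)/Q)| = phi(4163) = 3960; group ≅ (Z/4163Z)^* ≅ Z/22Z × Z/180Z

The n-th cyclotomic polynomial Φ_4163(x) is the minimal polynomial of zeta_4163 over Q and has degree phi(4163) = 3960. So Q(zeta_4163) is a degree-3960 Galois extension with Galois group (Z/4163Z)^*. By CRT, (Z/4163Z)^* ≅ (Z/23Z)^* × (Z/181Z)^*. Each prime-power unit group is (Z/23Z)^* ≅ Z/22Z; (Z/181Z)^* ≅ Z/180Z. Hence Gal(Q(zeta_4163)/Q) ≅ Z/22Z × Z/180Z.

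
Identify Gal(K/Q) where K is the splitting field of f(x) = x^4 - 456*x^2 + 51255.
Gal(K/Q) = V_4 (Klein four-group, Z/2Z × Z/2Z)

f factors as (x^2 - 201)(x^2 - 255), so the splitting field is K = Q(sqrt(201), sqrt(255)). The elements 201, 255, 51255 are all non-squares in Q, so sqrt(201) and sqrt(255) generate independent quadratic extensions. Thus [K:Q] = 4 and Gal(K/Q) is generated by the two order-2 automorphisms sqrt(201) ↦ -sqrt(201) and sqrt(255) ↦ -sqrt(255), giving V_4.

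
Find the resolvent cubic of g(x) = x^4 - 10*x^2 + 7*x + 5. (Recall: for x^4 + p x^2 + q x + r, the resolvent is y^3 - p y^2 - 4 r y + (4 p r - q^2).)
h(y) = y^3 + 10*y^2 - 20*y - 249

Identify coefficients: p = -10, q = 7, r = 5.
Plug into h(y) = y^3 - p y^2 - 4 r y + (4 p r - q^2):
  h(y) = y^3 - (-10) y^2 - 4*(5) y + (4*(-10)*(5) - (7)^2)
       = y^3 + (10) y^2 + (-20) y + (-249).
Simplifying: h(y) = y^3 + 10*y^2 - 20*y - 249.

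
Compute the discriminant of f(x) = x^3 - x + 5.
Δ = -671

For a depressed cubic x^3 + p x + q the discriminant is Δ = -4 p^3 - 27 q^2 = -4*(-1)^3 - 27*(5)^2 = 4 - 675 = -671.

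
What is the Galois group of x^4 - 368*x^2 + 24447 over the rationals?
Gal(K/Q) = V_4 (Klein four-group, Z/2Z × Z/2Z)

f factors as (x^2 - 281)(x^2 - 87), so the splitting field is K = Q(sqrt(281), sqrt(87)). The elements 281, 87, 24447 are all non-squares in Q, so sqrt(281) and sqrt(87) generate independent quadratic extensions. Thus [K:Q] = 4 and Gal(K/Q) is generated by the two order-2 automorphisms sqrt(281) ↦ -sqrt(281) and sqrt(87) ↦ -sqrt(87), giving V_4.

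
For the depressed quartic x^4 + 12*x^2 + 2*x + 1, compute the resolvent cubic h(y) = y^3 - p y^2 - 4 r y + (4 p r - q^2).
h(y) = y^3 - 12*y^2 - 4*y + 44

Identify coefficients: p = 12, q = 2, r = 1.
Plug into h(y) = y^3 - p y^2 - 4 r y + (4 p r - q^2):
  h(y) = y^3 - (12) y^2 - 4*(1) y + (4*(12)*(1) - (2)^2)
       = y^3 + (-12) y^2 + (-4) y + (44).
Simplifying: h(y) = y^3 - 12*y^2 - 4*y + 44.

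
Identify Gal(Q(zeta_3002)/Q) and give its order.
|Gal(Q(zeta_3002)/Q)| = phi(3002) = 1404; group ≅ (Z/3002Z)^* ≅ Z/18Z × Z/78Z

The n-th cyclotomic polynomial Φ_3002(x) is the minimal polynomial of zeta_3002 over Q and has degree phi(3002) = 1404. So Q(zeta_3002) is a degree-1404 Galois extension with Galois group (Z/3002Z)^*. By CRT, (Z/3002Z)^* ≅ (Z/2Z)^* × (Z/19Z)^* × (Z/79Z)^*. Each prime-power unit group is (Z/2Z)^* ≅ trivial group (order 1); (Z/19Z)^* ≅ Z/18Z; (Z/79Z)^* ≅ Z/78Z. Hence Gal(Q(zeta_3002)/Q) ≅ Z/18Z × Z/78Z.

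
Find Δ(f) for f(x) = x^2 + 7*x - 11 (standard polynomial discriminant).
Δ = 93

For a quadratic a x^2 + b x + c the discriminant is Δ = b^2 - 4ac = (7)^2 - 4*(1)*(-11) = 49 - (-44) = 93.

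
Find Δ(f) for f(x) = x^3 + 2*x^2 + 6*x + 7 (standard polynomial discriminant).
Δ = -755

For x^3 + a x^2 + b x + c the discriminant is Δ = 18 a b c - 4 a^3 c + a^2 b^2 - 4 b^3 - 27 c^2.
Plug a = 2, b = 6, c = 7:
  18*(2)*(6)*(7) - 4*(2)^3*(7) + (2)^2*(6)^2 - 4*(6)^3 - 27*(7)^2
  = 1512 + (-224) + 144 + (-864) + (-1323)
  = -755.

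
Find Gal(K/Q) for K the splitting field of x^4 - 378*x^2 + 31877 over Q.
Gal(K/Q) = V_4 (Klein four-group, Z/2Z × Z/2Z)

f factors as (x^2 - 127)(x^2 - 251), so the splitting field is K = Q(sqrt(127), sqrt(251)). The elements 127, 251, 31877 are all non-squares in Q, so sqrt(127) and sqrt(251) generate independent quadratic extensions. Thus [K:Q] = 4 and Gal(K/Q) is generated by the two order-2 automorphisms sqrt(127) ↦ -sqrt(127) and sqrt(251) ↦ -sqrt(251), giving V_4.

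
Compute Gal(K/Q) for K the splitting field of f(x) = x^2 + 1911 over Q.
Gal(K/Q) = Z/2Z (cyclic of order 2)

x^2 + 1911 is irreducible over Q since -1911 is not a rational square. The splitting field Q(sqrt(-1911)) has degree 2 over Q, and its unique nontrivial automorphism is sqrt(-1911) ↦ -sqrt(-1911). Hence Gal(Q(sqrt(-1911))/Q) = Z/2Z.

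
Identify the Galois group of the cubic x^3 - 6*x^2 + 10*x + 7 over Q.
Gal(K/Q) = S_3 (symmetric group of order 6)

Compute the discriminant of x^3 + (-6)*x^2 + (10)*x + (7): Δ = -3235. Since Δ is not a rational square, the Galois group is not contained in A_3; it must be the full S_3 (irreducibility of the cubic rules out anything smaller).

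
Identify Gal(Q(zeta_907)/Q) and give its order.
|Gal(Q(zeta_907)/Q)| = phi(907) = 906; group ≅ (Z/907Z)^* ≅ Z/906Z

The n-th cyclotomic polynomial Φ_907(x) is the minimal polynomial of zeta_907 over Q and has degree phi(907) = 906. So Q(zeta_907) is a degree-906 Galois extension with Galois group (Z/907Z)^*. (Z/907Z)^* is cyclic since 907 is an odd prime power (or 4). Hence Gal(Q(zeta_907)/Q) ≅ Z/906Z.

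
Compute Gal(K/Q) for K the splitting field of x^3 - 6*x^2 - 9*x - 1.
Gal(K/Q) = A_3 (cyclic of order 3)

Compute the discriminant of x^3 + (-6)*x^2 + (-9)*x + (-1): Δ = 3969. Since Δ is a perfect square (Δ = 63^2), the Galois group is contained in A_3. Irreducibility forces the group to be transitive on three roots, so Gal = A_3.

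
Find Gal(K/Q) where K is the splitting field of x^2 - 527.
Gal(K/Q) = Z/2Z (cyclic of order 2)

x^2 - 527 is irreducible over Q since 527 is not a rational square. The splitting field Q(sqrt(527)) has degree 2 over Q, and its unique nontrivial automorphism is sqrt(527) ↦ -sqrt(527). Hence Gal(Q(sqrt(527))/Q) = Z/2Z.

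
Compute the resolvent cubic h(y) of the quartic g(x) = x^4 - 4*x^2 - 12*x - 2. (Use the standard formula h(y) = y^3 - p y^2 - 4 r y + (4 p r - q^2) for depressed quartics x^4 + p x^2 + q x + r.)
h(y) = y^3 + 4*y^2 + 8*y - 112

Identify coefficients: p = -4, q = -12, r = -2.
Plug into h(y) = y^3 - p y^2 - 4 r y + (4 p r - q^2):
  h(y) = y^3 - (-4) y^2 - 4*(-2) y + (4*(-4)*(-2) - (-12)^2)
       = y^3 + (4) y^2 + (8) y + (-112).
Simplifying: h(y) = y^3 + 4*y^2 + 8*y - 112.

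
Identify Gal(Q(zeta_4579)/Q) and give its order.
|Gal(Q(zeta_4579)/Q)| = phi(4579) = 4320; group ≅ (Z/4579Z)^* ≅ Z/18Z × Z/240Z

The n-th cyclotomic polynomial Φ_4579(x) is the minimal polynomial of zeta_4579 over Q and has degree phi(4579) = 4320. So Q(zeta_4579) is a degree-4320 Galois extension with Galois group (Z/4579Z)^*. By CRT, (Z/4579Z)^* ≅ (Z/19Z)^* × (Z/241Z)^*. Each prime-power unit group is (Z/19Z)^* ≅ Z/18Z; (Z/241Z)^* ≅ Z/240Z. Hence Gal(Q(zeta_4579)/Q) ≅ Z/18Z × Z/240Z.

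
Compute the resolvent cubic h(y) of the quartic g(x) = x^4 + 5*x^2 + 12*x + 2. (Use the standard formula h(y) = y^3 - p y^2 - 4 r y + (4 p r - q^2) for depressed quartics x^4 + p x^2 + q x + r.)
h(y) = y^3 - 5*y^2 - 8*y - 104

Identify coefficients: p = 5, q = 12, r = 2.
Plug into h(y) = y^3 - p y^2 - 4 r y + (4 p r - q^2):
  h(y) = y^3 - (5) y^2 - 4*(2) y + (4*(5)*(2) - (12)^2)
       = y^3 + (-5) y^2 + (-8) y + (-104).
Simplifying: h(y) = y^3 - 5*y^2 - 8*y - 104.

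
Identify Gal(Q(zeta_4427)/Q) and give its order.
|Gal(Q(zeta_4427)/Q)| = phi(4427) = 4176; group ≅ (Z/4427Z)^* ≅ Z/18Z × Z/232Z

The n-th cyclotomic polynomial Φ_4427(x) is the minimal polynomial of zeta_4427 over Q and has degree phi(4427) = 4176. So Q(zeta_4427) is a degree-4176 Galois extension with Galois group (Z/4427Z)^*. By CRT, (Z/4427Z)^* ≅ (Z/19Z)^* × (Z/233Z)^*. Each prime-power unit group is (Z/19Z)^* ≅ Z/18Z; (Z/233Z)^* ≅ Z/232Z. Hence Gal(Q(zeta_4427)/Q) ≅ Z/18Z × Z/232Z.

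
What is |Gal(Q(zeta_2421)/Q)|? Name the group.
|Gal(Q(zeta_2421)/Q)| = phi(2421) = 1608; group ≅ (Z/2421Z)^* ≅ Z/6Z × Z/268Z

The n-th cyclotomic polynomial Φ_2421(x) is the minimal polynomial of zeta_2421 over Q and has degree phi(2421) = 1608. So Q(zeta_2421) is a degree-1608 Galois extension with Galois group (Z/2421Z)^*. By CRT, (Z/2421Z)^* ≅ (Z/9Z)^* × (Z/269Z)^*. Each prime-power unit group is (Z/9Z)^* ≅ Z/6Z; (Z/269Z)^* ≅ Z/268Z. Hence Gal(Q(zeta_2421)/Q) ≅ Z/6Z × Z/268Z.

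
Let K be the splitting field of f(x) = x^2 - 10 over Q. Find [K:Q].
[K:Q] = 2

The polynomial x^2 - 10 is irreducible over Q since 10 is not a perfect square. Its splitting field is Q(sqrt(10)), which has degree 2 over Q.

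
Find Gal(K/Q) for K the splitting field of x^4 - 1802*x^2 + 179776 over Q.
Gal(K/Q) = Z/2Z (cyclic of order 2)

f factors as (x^2 - 1696)(x^2 - 106), so the splitting field is K = Q(sqrt(1696), sqrt(106)). The squarefree part of 1696 is 106 and the squarefree part of 106 is also 106, so sqrt(1696) and sqrt(106) are both rational multiples of sqrt(106). Hence Q(sqrt(1696)) = Q(sqrt(106)) = Q(sqrt(106)), and the splitting field collapses to a single degree-2 extension with Galois group Z/2Z.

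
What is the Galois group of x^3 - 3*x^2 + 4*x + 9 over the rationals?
Gal(K/Q) = S_3 (symmetric group of order 6)

Compute the discriminant of x^3 + (-3)*x^2 + (4)*x + (9): Δ = -3271. Since Δ is not a rational square, the Galois group is not contained in A_3; it must be the full S_3 (irreducibility of the cubic rules out anything smaller).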